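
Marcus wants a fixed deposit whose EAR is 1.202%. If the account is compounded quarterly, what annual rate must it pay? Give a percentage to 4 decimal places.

(1 + r/4)^4 − 1 = 0.01202, so 1 + r/4 = 1.01202^(1/4).
r/4 = 0.002992, so r = 0.011966 = 1.1966%.

1.1966%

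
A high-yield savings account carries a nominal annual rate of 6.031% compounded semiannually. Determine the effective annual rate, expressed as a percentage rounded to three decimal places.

6.122%

EAR = (1 + 0.06031/2)^2 − 1.
= 1.061219 − 1 = 6.122%.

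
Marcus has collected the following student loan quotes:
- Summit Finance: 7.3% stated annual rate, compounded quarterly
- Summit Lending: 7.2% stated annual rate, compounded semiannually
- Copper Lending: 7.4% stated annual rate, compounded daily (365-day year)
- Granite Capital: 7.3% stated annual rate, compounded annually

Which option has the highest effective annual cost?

Copper Lending

Summit Finance: (1 + 0.073/4)^4 − 1 = 7.502%
Summit Lending: (1 + 0.072/2)^2 − 1 = 7.330%
Copper Lending: (1 + 0.074/365)^365 − 1 = 7.680%
Granite Capital: compounded annually, EAR = 7.300%
The highest effective annual rate is Copper Lending at 7.680%.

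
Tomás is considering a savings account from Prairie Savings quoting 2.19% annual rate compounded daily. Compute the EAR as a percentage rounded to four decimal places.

2.2141%

EAR = (1 + 0.0219/365)^365 − 1.
= (1 + 0.000060)^365 − 1 = 1.022141 − 1 = 2.2141%.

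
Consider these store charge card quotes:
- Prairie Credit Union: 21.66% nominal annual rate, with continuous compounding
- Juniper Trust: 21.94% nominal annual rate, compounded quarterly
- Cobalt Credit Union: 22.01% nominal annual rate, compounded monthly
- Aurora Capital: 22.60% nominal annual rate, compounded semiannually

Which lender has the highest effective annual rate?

Cobalt Credit Union

Prairie Credit Union: e^0.2166 − 1 = 24.185%
Juniper Trust: (1 + 0.2194/4)^4 − 1 = 23.812%
Cobalt Credit Union: (1 + 0.2201/12)^12 − 1 = 24.372%
Aurora Capital: (1 + 0.2260/2)^2 − 1 = 23.877%
The highest effective annual rate is Cobalt Credit Union at 24.372%.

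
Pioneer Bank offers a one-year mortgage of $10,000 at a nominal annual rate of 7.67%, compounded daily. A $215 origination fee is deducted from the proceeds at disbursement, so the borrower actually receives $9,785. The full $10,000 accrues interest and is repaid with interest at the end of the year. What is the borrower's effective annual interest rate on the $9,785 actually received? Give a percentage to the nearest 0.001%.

Amount owed after one year: 10,000 × (1 + 0.0767/365)^365 = 10,000 × 1.079709 = $10,797.09.
Effective rate on net proceeds: 10,797.09 / 9,785 − 1 = 0.103433 = 10.343%.

10.343%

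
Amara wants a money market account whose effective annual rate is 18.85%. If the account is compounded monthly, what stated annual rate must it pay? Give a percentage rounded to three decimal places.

(1 + r/12)^12 − 1 = 0.1885, so 1 + r/12 = 1.1885^(1/12).
r/12 = 0.014495, so r = 0.173941 = 17.394%.

17.394%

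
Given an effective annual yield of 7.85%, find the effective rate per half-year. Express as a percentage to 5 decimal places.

3.85085%

The per-half-year rate i satisfies (1 + i)^2 = 1 + 0.0785.
i = 1.0785^(1/2) − 1 = 0.0385085 = 3.85085%.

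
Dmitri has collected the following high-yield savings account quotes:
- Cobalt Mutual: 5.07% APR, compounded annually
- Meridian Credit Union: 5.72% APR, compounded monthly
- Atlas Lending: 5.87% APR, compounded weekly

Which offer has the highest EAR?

Cobalt Mutual: compounded annually, EAR = 5.070%
Meridian Credit Union: (1 + 0.0572/12)^12 − 1 = 5.872%
Atlas Lending: (1 + 0.0587/52)^52 − 1 = 6.042%
The highest effective annual rate is Atlas Lending at 6.042%.

Atlas Lending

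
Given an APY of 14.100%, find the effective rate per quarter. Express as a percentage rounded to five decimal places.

The per-quarter rate i satisfies (1 + i)^4 = 1 + 0.14100.
i = 1.14100^(1/4) − 1 = 0.0335260 = 3.35260%.

3.35260%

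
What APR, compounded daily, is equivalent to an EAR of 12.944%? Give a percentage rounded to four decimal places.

12.1742%

(1 + r/365)^365 − 1 = 0.12944, so 1 + r/365 = 1.12944^(1/365).
r/365 = 0.000334, so r = 0.121742 = 12.1742%.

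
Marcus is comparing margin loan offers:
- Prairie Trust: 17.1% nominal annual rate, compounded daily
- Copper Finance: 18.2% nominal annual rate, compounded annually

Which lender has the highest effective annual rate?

Prairie Trust: (1 + 0.171/365)^365 − 1 = 18.644%
Copper Finance: compounded annually, EAR = 18.200%
The highest effective annual rate is Prairie Trust at 18.644%.

Prairie Trust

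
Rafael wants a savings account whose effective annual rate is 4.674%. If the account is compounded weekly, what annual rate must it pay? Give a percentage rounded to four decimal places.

(1 + r/52)^52 − 1 = 0.04674, so 1 + r/52 = 1.04674^(1/52).
r/52 = 0.000879, so r = 0.045701 = 4.5701%.

4.5701%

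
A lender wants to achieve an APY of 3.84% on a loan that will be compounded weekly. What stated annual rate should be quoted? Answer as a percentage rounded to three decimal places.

3.769%

(1 + r/52)^52 − 1 = 0.0384, so 1 + r/52 = 1.0384^(1/52).
r/52 = 0.000725, so r = 0.037695 = 3.769%.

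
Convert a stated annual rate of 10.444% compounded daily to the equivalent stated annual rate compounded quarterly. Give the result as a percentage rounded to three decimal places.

10.580%

EAR = (1 + 0.10444/365)^365 − 1 = 0.110072.
Solve (1 + r/4)^4 = 1.110072: r/4 = 1.110072^(1/4) − 1 = 0.026450, so r = 0.105800 = 10.580%.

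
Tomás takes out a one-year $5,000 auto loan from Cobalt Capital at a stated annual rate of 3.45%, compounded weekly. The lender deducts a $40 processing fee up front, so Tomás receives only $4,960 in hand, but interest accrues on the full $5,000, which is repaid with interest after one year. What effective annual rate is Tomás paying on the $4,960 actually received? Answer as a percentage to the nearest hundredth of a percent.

Amount owed after one year: 5,000 × (1 + 0.0345/52)^52 = 5,000 × 1.035090 = $5,175.45.
Effective rate on net proceeds: 5,175.45 / 4,960 − 1 = 0.043438 = 4.34%.

4.34%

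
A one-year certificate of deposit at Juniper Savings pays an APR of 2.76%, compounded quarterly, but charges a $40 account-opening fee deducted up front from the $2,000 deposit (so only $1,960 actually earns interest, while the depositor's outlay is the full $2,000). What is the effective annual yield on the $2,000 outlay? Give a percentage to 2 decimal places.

0.73%

Value after one year: 1,960 × (1 + 0.0276/4)^4 = 1,960 × 1.027887 = $2,014.66.
Effective yield on the $2,000 outlay: 2,014.66 / 2,000 − 1 = 0.007329 = 0.73%.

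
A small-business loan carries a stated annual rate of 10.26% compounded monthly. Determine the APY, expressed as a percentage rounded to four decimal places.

10.7565%

EAR = (1 + 0.1026/12)^12 − 1.
= (1 + 0.008550)^12 − 1 = 1.107565 − 1 = 10.7565%.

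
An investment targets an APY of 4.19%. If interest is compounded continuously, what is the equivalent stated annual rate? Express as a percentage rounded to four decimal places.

Continuous: nominal r satisfies e^r − 1 = 0.0419.
r = ln(1 + 0.0419) = ln(1.0419) = 0.041046 = 4.1046%.

4.1046%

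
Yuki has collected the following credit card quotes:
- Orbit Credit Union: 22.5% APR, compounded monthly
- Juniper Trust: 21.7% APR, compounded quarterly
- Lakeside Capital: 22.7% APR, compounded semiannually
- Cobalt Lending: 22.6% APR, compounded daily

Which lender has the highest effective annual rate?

Cobalt Lending

Orbit Credit Union: (1 + 0.225/12)^12 − 1 = 24.972%
Juniper Trust: (1 + 0.217/4)^4 − 1 = 23.531%
Lakeside Capital: (1 + 0.227/2)^2 − 1 = 23.988%
Cobalt Lending: (1 + 0.226/365)^365 − 1 = 25.349%
The highest effective annual rate is Cobalt Lending at 25.349%.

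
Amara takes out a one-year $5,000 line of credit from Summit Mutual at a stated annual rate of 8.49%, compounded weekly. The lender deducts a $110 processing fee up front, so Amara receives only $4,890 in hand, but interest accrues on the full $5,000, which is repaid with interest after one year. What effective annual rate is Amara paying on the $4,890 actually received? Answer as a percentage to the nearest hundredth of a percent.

Amount owed after one year: 5,000 × (1 + 0.0849/52)^52 = 5,000 × 1.088533 = $5,442.66.
Effective rate on net proceeds: 5,442.66 / 4,890 − 1 = 0.113019 = 11.30%.

11.30%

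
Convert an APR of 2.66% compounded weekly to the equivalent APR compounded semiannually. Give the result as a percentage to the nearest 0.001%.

2.677%

EAR = (1 + 0.0266/52)^52 − 1 = 0.026950.
Solve (1 + r/2)^2 = 1.026950: r/2 = 1.026950^(1/2) − 1 = 0.013385, so r = 0.026771 = 2.677%.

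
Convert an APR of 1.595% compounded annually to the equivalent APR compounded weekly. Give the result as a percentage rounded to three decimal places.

Compounded annually, EAR = nominal = 0.015950.
Solve (1 + r/52)^52 = 1.015950: r/52 = 1.015950^(1/52) − 1 = 0.000304, so r = 0.015827 = 1.583%.

1.583%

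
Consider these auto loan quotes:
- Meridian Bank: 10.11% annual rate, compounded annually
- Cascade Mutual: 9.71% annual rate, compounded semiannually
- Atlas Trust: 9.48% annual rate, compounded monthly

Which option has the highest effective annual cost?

Meridian Bank

Meridian Bank: compounded annually, EAR = 10.110%
Cascade Mutual: (1 + 0.0971/2)^2 − 1 = 9.946%
Atlas Trust: (1 + 0.0948/12)^12 − 1 = 9.903%
The highest effective annual rate is Meridian Bank at 10.110%.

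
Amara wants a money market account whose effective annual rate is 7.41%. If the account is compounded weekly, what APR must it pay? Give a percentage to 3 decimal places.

(1 + r/52)^52 − 1 = 0.0741, so 1 + r/52 = 1.0741^(1/52).
r/52 = 0.001376, so r = 0.071532 = 7.153%.

7.153%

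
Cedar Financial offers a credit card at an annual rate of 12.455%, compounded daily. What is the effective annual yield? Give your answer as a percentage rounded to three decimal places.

EAR = (1 + 0.12455/365)^365 − 1.
= (1 + 0.000341)^365 − 1 = 1.132615 − 1 = 13.261%.

13.261%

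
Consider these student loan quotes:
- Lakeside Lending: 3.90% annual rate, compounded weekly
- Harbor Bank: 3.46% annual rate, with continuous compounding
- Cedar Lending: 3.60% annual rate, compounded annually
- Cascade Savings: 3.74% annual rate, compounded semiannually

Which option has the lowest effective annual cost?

Lakeside Lending: (1 + 0.0390/52)^52 − 1 = 3.976%
Harbor Bank: e^0.0346 − 1 = 3.521%
Cedar Lending: compounded annually, EAR = 3.600%
Cascade Savings: (1 + 0.0374/2)^2 − 1 = 3.775%
The lowest effective annual rate is Harbor Bank at 3.521%.

Harbor Bank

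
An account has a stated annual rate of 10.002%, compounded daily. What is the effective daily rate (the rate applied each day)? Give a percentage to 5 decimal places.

0.02740%

With a nominal annual rate compounded daily, the periodic rate is the nominal rate divided by 365.
i = 0.10002 / 365 = 0.0002740 = 0.02740%.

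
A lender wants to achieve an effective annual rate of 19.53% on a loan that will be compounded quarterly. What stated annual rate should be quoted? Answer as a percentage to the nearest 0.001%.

(1 + r/4)^4 − 1 = 0.1953, so 1 + r/4 = 1.1953^(1/4).
r/4 = 0.045609, so r = 0.182435 = 18.244%.

18.244%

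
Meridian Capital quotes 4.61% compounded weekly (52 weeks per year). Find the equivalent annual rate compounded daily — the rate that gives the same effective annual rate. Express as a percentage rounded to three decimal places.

4.608%

EAR = (1 + 0.0461/52)^52 − 1 = 0.047158.
Solve (1 + r/365)^365 = 1.047158: r/365 = 1.047158^(1/365) − 1 = 0.000126, so r = 0.046082 = 4.608%.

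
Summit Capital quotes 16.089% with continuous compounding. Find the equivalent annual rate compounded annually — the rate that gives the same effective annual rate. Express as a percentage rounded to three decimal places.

EAR under continuous compounding: e^0.16089 − 1 = 0.174556.
Compounded annually, the equivalent nominal rate is the EAR itself: 17.456%.

17.456%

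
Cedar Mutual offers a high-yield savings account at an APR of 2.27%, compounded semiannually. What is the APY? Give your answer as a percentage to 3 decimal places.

EAR = (1 + 0.0227/2)^2 − 1.
= (1 + 0.011350)^2 − 1 = 1.022829 − 1 = 2.283%.

2.283%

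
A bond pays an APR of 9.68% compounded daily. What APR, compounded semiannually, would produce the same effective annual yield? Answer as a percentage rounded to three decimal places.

EAR = (1 + 0.0968/365)^365 − 1 = 0.101626.
Solve (1 + r/2)^2 = 1.101626: r/2 = 1.101626^(1/2) − 1 = 0.049584, so r = 0.099167 = 9.917%.

9.917%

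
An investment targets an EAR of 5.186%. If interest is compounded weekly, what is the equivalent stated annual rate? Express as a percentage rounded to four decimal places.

(1 + r/52)^52 − 1 = 0.05186, so 1 + r/52 = 1.05186^(1/52).
r/52 = 0.000973, so r = 0.050585 = 5.0585%.

5.0585%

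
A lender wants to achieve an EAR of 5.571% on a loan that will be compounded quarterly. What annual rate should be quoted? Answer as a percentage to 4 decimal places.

(1 + r/4)^4 − 1 = 0.05571, so 1 + r/4 = 1.05571^(1/4).
r/4 = 0.013646, so r = 0.054583 = 5.4583%.

5.4583%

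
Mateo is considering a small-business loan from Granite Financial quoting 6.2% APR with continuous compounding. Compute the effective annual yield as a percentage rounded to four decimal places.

6.3962%

With continuous compounding, EAR = e^0.062 − 1.
e^0.062 = 1.063962, so EAR = 0.063962 = 6.3962%.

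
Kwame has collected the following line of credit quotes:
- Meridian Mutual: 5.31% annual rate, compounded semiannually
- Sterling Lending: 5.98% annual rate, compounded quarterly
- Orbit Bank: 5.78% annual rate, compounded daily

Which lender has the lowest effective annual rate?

Meridian Mutual

Meridian Mutual: (1 + 0.0531/2)^2 − 1 = 5.380%
Sterling Lending: (1 + 0.0598/4)^4 − 1 = 6.115%
Orbit Bank: (1 + 0.0578/365)^365 − 1 = 5.950%
The lowest effective annual rate is Meridian Mutual at 5.380%.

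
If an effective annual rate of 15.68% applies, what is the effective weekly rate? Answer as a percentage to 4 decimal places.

The per-week rate i satisfies (1 + i)^52 = 1 + 0.1568.
i = 1.1568^(1/52) − 1 = 0.0028050 = 0.2805%.

0.2805%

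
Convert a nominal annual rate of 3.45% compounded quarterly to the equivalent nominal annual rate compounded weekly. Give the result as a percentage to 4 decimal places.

EAR = (1 + 0.0345/4)^4 − 1 = 0.034949.
Solve (1 + r/52)^52 = 1.034949: r/52 = 1.034949^(1/52) − 1 = 0.000661, so r = 0.034363 = 3.4363%.

3.4363%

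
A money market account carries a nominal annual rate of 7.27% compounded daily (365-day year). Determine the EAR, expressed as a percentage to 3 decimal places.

EAR = (1 + 0.0727/365)^365 − 1.
= (1 + 0.000199)^365 − 1 = 1.075400 − 1 = 7.540%.

7.540%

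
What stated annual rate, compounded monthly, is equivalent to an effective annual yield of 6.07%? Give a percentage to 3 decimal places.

5.907%

(1 + r/12)^12 − 1 = 0.0607, so 1 + r/12 = 1.0607^(1/12).
r/12 = 0.004923, so r = 0.059074 = 5.907%.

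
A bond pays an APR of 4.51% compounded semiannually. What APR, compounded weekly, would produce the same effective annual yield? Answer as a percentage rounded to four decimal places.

4.4618%

EAR = (1 + 0.0451/2)^2 − 1 = 0.045609.
Solve (1 + r/52)^52 = 1.045609: r/52 = 1.045609^(1/52) − 1 = 0.000858, so r = 0.044618 = 4.4618%.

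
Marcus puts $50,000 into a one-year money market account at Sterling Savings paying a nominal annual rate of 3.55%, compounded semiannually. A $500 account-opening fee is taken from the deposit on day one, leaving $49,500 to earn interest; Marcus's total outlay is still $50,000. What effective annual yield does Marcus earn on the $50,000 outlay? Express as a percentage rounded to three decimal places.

Value after one year: 49,500 × (1 + 0.0355/2)^2 = 49,500 × 1.035815 = $51,272.85.
Effective yield on the $50,000 outlay: 51,272.85 / 50,000 − 1 = 0.025457 = 2.546%.

2.546%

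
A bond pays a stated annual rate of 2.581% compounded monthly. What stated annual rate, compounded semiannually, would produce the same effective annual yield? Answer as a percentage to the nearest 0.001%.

EAR = (1 + 0.02581/12)^12 − 1 = 0.026118.
Solve (1 + r/2)^2 = 1.026118: r/2 = 1.026118^(1/2) − 1 = 0.012975, so r = 0.025949 = 2.595%.

2.595%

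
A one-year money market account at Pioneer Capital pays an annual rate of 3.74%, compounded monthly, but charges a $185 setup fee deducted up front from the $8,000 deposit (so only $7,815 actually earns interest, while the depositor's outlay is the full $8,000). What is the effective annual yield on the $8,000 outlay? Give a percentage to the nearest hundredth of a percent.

Value after one year: 7,815 × (1 + 0.0374/12)^12 = 7,815 × 1.038048 = $8,112.34.
Effective yield on the $8,000 outlay: 8,112.34 / 8,000 − 1 = 0.014043 = 1.40%.

1.40%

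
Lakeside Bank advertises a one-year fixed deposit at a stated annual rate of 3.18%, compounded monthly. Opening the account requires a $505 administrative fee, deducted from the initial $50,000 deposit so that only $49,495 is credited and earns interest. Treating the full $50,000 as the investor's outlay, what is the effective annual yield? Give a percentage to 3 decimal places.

Value after one year: 49,495 × (1 + 0.0318/12)^12 = 49,495 × 1.032268 = $51,092.09.
Effective yield on the $50,000 outlay: 51,092.09 / 50,000 − 1 = 0.021842 = 2.184%.

2.184%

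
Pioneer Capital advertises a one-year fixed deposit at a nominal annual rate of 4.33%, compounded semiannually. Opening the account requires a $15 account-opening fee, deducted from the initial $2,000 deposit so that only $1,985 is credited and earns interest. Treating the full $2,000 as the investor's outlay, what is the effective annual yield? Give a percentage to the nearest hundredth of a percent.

Value after one year: 1,985 × (1 + 0.0433/2)^2 = 1,985 × 1.043769 = $2,071.88.
Effective yield on the $2,000 outlay: 2,071.88 / 2,000 − 1 = 0.035940 = 3.59%.

3.59%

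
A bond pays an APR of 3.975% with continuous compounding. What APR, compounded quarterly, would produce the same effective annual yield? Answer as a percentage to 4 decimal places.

3.9948%

EAR under continuous compounding: e^0.03975 − 1 = 0.040551.
Solve (1 + r/4)^4 = 1.040551: r/4 = 1.040551^(1/4) − 1 = 0.009987, so r = 0.039948 = 3.9948%.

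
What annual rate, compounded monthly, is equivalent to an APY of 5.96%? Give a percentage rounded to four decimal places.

(1 + r/12)^12 − 1 = 0.0596, so 1 + r/12 = 1.0596^(1/12).
r/12 = 0.004836, so r = 0.058031 = 5.8031%.

5.8031%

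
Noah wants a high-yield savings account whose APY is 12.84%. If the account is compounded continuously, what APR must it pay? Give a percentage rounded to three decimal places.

Continuous: nominal r satisfies e^r − 1 = 0.1284.
r = ln(1 + 0.1284) = ln(1.1284) = 0.120801 = 12.080%.

12.080%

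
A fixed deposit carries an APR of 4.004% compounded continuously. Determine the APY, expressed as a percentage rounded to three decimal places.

4.085%

With continuous compounding, EAR = e^0.04004 − 1.
e^0.04004 = 1.040852, so EAR = 0.040852 = 4.085%.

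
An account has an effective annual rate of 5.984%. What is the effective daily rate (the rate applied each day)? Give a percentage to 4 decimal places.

0.0159%

The per-day rate i satisfies (1 + i)^365 = 1 + 0.05984.
i = 1.05984^(1/365) − 1 = 0.0001592 = 0.0159%.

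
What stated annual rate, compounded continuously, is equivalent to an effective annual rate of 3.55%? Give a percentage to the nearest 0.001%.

3.488%

Continuous: nominal r satisfies e^r − 1 = 0.0355.
r = ln(1 + 0.0355) = ln(1.0355) = 0.034884 = 3.488%.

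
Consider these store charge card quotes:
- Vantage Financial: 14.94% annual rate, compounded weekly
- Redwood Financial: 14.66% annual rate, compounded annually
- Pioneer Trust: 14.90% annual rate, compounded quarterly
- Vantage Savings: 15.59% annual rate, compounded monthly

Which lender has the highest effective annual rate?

Vantage Savings

Vantage Financial: (1 + 0.1494/52)^52 − 1 = 16.089%
Redwood Financial: compounded annually, EAR = 14.660%
Pioneer Trust: (1 + 0.1490/4)^4 − 1 = 15.753%
Vantage Savings: (1 + 0.1559/12)^12 − 1 = 16.754%
The highest effective annual rate is Vantage Savings at 16.754%.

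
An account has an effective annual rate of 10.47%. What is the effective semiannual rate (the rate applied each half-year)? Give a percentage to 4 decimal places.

The per-half-year rate i satisfies (1 + i)^2 = 1 + 0.1047.
i = 1.1047^(1/2) − 1 = 0.0510471 = 5.1047%.

5.1047%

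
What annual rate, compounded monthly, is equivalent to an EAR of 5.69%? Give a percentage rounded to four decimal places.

5.5468%

(1 + r/12)^12 − 1 = 0.0569, so 1 + r/12 = 1.0569^(1/12).
r/12 = 0.004622, so r = 0.055468 = 5.5468%.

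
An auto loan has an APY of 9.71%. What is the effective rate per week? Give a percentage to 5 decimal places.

The per-week rate i satisfies (1 + i)^52 = 1 + 0.0971.
i = 1.0971^(1/52) − 1 = 0.0017837 = 0.17837%.

0.17837%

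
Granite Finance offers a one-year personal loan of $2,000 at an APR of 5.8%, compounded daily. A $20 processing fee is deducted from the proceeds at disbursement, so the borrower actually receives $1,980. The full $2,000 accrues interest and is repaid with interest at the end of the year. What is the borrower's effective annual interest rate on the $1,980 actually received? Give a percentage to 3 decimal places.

7.041%

Amount owed after one year: 2,000 × (1 + 0.058/365)^365 = 2,000 × 1.059710 = $2,119.42.
Effective rate on net proceeds: 2,119.42 / 1,980 − 1 = 0.070414 = 7.041%.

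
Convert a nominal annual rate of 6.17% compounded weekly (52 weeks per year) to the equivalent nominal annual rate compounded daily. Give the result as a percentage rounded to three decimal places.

EAR = (1 + 0.0617/52)^52 − 1 = 0.063604.
Solve (1 + r/365)^365 = 1.063604: r/365 = 1.063604^(1/365) − 1 = 0.000169, so r = 0.061669 = 6.167%.

6.167%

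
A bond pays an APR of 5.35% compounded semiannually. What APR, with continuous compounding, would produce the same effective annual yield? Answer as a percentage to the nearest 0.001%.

EAR = (1 + 0.0535/2)^2 − 1 = 0.054216.
Equivalent continuous rate: r = ln(1 + 0.054216) = 0.052797 = 5.280%.

5.280%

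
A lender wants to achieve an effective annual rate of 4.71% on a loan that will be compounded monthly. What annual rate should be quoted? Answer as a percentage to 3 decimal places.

4.611%

(1 + r/12)^12 − 1 = 0.0471, so 1 + r/12 = 1.0471^(1/12).
r/12 = 0.003843, so r = 0.046113 = 4.611%.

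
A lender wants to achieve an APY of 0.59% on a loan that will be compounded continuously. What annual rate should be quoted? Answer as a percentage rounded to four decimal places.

Continuous: nominal r satisfies e^r − 1 = 0.0059.
r = ln(1 + 0.0059) = ln(1.0059) = 0.005883 = 0.5883%.

0.5883%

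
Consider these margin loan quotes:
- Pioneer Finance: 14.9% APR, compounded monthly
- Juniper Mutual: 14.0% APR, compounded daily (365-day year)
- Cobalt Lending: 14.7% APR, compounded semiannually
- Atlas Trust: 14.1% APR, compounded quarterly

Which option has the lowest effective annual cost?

Atlas Trust

Pioneer Finance: (1 + 0.149/12)^12 − 1 = 15.961%
Juniper Mutual: (1 + 0.140/365)^365 − 1 = 15.024%
Cobalt Lending: (1 + 0.147/2)^2 − 1 = 15.240%
Atlas Trust: (1 + 0.141/4)^4 − 1 = 14.863%
The lowest effective annual rate is Atlas Trust at 14.863%.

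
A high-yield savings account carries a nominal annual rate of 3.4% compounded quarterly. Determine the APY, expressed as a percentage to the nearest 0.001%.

3.444%

EAR = (1 + 0.034/4)^4 − 1.
= (1 + 0.008500)^4 − 1 = 1.034436 − 1 = 3.444%.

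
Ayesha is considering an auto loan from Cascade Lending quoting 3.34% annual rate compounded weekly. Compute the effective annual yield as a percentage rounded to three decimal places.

3.395%

EAR = (1 + 0.0334/52)^52 − 1.
= (1 + 0.000642)^52 − 1 = 1.033953 − 1 = 3.395%.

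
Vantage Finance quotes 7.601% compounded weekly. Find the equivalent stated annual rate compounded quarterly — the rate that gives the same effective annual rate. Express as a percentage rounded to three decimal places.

EAR = (1 + 0.07601/52)^52 − 1 = 0.078913.
Solve (1 + r/4)^4 = 1.078913: r/4 = 1.078913^(1/4) − 1 = 0.019170, so r = 0.076680 = 7.668%.

7.668%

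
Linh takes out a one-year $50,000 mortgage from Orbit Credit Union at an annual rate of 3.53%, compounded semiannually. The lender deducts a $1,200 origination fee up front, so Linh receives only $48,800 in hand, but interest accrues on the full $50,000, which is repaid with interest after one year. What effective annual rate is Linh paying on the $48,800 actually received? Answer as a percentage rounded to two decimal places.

6.11%

Amount owed after one year: 50,000 × (1 + 0.0353/2)^2 = 50,000 × 1.035612 = $51,780.58.
Effective rate on net proceeds: 51,780.58 / 48,800 − 1 = 0.061077 = 6.11%.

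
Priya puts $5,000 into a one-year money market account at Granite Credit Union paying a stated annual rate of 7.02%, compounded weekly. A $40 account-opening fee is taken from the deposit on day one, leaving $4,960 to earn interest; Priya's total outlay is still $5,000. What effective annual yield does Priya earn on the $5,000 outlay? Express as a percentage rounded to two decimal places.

6.41%

Value after one year: 4,960 × (1 + 0.0702/52)^52 = 4,960 × 1.072672 = $5,320.45.
Effective yield on the $5,000 outlay: 5,320.45 / 5,000 − 1 = 0.064091 = 6.41%.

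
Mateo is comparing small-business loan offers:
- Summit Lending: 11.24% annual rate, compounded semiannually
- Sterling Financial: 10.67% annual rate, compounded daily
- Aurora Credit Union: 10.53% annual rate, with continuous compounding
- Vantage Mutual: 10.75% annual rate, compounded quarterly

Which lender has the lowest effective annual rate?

Summit Lending: (1 + 0.1124/2)^2 − 1 = 11.556%
Sterling Financial: (1 + 0.1067/365)^365 − 1 = 11.258%
Aurora Credit Union: e^0.1053 − 1 = 11.104%
Vantage Mutual: (1 + 0.1075/4)^4 − 1 = 11.191%
The lowest effective annual rate is Aurora Credit Union at 11.104%.

Aurora Credit Union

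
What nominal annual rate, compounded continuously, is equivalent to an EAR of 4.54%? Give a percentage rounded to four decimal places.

Continuous: nominal r satisfies e^r − 1 = 0.0454.
r = ln(1 + 0.0454) = ln(1.0454) = 0.044400 = 4.4400%.

4.4400%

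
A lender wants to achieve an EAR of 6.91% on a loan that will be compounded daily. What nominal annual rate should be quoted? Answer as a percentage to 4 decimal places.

6.6823%

(1 + r/365)^365 − 1 = 0.0691, so 1 + r/365 = 1.0691^(1/365).
r/365 = 0.000183, so r = 0.066823 = 6.6823%.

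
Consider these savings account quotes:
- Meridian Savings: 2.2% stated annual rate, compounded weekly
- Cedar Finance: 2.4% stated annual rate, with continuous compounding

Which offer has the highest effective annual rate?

Meridian Savings: (1 + 0.022/52)^52 − 1 = 2.224%
Cedar Finance: e^0.024 − 1 = 2.429%
The highest effective annual rate is Cedar Finance at 2.429%.

Cedar Finance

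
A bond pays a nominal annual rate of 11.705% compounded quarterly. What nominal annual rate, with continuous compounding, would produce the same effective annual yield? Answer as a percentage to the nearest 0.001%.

EAR = (1 + 0.11705/4)^4 − 1 = 0.122289.
Equivalent continuous rate: r = ln(1 + 0.122289) = 0.115370 = 11.537%.

11.537%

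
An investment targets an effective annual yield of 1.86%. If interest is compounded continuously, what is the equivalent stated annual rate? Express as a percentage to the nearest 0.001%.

Continuous: nominal r satisfies e^r − 1 = 0.0186.
r = ln(1 + 0.0186) = ln(1.0186) = 0.018429 = 1.843%.

1.843%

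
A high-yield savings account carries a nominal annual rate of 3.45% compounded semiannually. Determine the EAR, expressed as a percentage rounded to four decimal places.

EAR = (1 + 0.0345/2)^2 − 1.
= 1.034798 − 1 = 3.4798%.

3.4798%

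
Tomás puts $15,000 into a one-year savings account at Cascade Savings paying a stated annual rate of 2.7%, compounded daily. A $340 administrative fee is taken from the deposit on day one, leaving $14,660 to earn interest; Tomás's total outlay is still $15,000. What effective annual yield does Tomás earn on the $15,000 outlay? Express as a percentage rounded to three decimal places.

0.408%

Value after one year: 14,660 × (1 + 0.027/365)^365 = 14,660 × 1.027367 = $15,061.20.
Effective yield on the $15,000 outlay: 15,061.20 / 15,000 − 1 = 0.004080 = 0.408%.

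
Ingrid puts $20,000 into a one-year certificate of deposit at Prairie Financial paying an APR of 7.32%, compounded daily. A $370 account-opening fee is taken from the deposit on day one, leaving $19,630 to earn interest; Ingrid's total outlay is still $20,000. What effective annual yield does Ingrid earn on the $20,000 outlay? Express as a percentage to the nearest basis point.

5.60%

Value after one year: 19,630 × (1 + 0.0732/365)^365 = 19,630 × 1.075938 = $21,120.66.
Effective yield on the $20,000 outlay: 21,120.66 / 20,000 − 1 = 0.056033 = 5.60%.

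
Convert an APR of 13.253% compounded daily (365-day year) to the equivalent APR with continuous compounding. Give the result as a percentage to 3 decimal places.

EAR = (1 + 0.13253/365)^365 − 1 = 0.141686.
Equivalent continuous rate: r = ln(1 + 0.141686) = 0.132506 = 13.251%.

13.251%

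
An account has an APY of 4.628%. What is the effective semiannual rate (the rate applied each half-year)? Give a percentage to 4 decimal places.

2.2878%

The per-half-year rate i satisfies (1 + i)^2 = 1 + 0.04628.
i = 1.04628^(1/2) − 1 = 0.0228783 = 2.2878%.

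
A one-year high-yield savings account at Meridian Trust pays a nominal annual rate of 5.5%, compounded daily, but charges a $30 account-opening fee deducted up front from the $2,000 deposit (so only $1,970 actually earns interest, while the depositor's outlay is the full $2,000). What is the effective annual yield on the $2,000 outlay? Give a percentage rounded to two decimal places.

4.07%

Value after one year: 1,970 × (1 + 0.055/365)^365 = 1,970 × 1.056536 = $2,081.38.
Effective yield on the $2,000 outlay: 2,081.38 / 2,000 − 1 = 0.040688 = 4.07%.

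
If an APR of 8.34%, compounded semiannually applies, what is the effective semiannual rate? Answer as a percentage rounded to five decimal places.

4.17000%

With a nominal annual rate compounded semiannually, the periodic rate is the nominal rate divided by 2.
i = 0.0834 / 2 = 0.0417000 = 4.17000%.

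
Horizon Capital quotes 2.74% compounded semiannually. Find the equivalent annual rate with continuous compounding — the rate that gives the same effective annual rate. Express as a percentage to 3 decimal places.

EAR = (1 + 0.0274/2)^2 − 1 = 0.027588.
Equivalent continuous rate: r = ln(1 + 0.027588) = 0.027214 = 2.721%.

2.721%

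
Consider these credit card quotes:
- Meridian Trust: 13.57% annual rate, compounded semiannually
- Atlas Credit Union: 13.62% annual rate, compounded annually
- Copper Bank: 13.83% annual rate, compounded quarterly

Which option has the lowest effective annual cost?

Meridian Trust: (1 + 0.1357/2)^2 − 1 = 14.030%
Atlas Credit Union: compounded annually, EAR = 13.620%
Copper Bank: (1 + 0.1383/4)^4 − 1 = 14.564%
The lowest effective annual rate is Atlas Credit Union at 13.620%.

Atlas Credit Union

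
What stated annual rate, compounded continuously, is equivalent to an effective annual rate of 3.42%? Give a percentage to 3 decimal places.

Continuous: nominal r satisfies e^r − 1 = 0.0342.
r = ln(1 + 0.0342) = ln(1.0342) = 0.033628 = 3.363%.

3.363%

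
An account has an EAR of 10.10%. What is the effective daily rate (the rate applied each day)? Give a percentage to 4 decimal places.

0.0264%

The per-day rate i satisfies (1 + i)^365 = 1 + 0.1010.
i = 1.1010^(1/365) − 1 = 0.0002636 = 0.0264%.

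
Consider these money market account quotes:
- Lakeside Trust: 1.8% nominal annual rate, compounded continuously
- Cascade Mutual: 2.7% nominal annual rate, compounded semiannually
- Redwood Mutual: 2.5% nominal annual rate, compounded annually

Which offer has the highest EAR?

Lakeside Trust: e^0.018 − 1 = 1.816%
Cascade Mutual: (1 + 0.027/2)^2 − 1 = 2.718%
Redwood Mutual: compounded annually, EAR = 2.500%
The highest effective annual rate is Cascade Mutual at 2.718%.

Cascade Mutual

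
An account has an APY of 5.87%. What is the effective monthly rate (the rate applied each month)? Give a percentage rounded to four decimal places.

The per-month rate i satisfies (1 + i)^12 = 1 + 0.0587.
i = 1.0587^(1/12) − 1 = 0.0047648 = 0.4765%.

0.4765%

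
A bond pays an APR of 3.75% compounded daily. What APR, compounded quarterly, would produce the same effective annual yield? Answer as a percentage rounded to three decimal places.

EAR = (1 + 0.0375/365)^365 − 1 = 0.038210.
Solve (1 + r/4)^4 = 1.038210: r/4 = 1.038210^(1/4) − 1 = 0.009419, so r = 0.037674 = 3.767%.

3.767%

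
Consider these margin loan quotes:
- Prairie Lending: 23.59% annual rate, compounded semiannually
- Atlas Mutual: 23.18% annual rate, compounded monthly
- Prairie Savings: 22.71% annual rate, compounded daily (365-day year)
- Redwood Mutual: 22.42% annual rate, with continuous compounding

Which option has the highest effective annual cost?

Atlas Mutual

Prairie Lending: (1 + 0.2359/2)^2 − 1 = 24.981%
Atlas Mutual: (1 + 0.2318/12)^12 − 1 = 25.808%
Prairie Savings: (1 + 0.2271/365)^365 − 1 = 25.487%
Redwood Mutual: e^0.2242 − 1 = 25.132%
The highest effective annual rate is Atlas Mutual at 25.808%.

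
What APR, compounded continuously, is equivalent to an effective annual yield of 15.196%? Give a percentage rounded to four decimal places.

Continuous: nominal r satisfies e^r − 1 = 0.15196.
r = ln(1 + 0.15196) = ln(1.15196) = 0.141465 = 14.1465%.

14.1465%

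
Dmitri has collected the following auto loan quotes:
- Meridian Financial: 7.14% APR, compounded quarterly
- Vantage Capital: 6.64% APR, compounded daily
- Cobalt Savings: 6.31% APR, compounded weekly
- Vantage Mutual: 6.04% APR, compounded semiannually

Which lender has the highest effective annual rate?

Meridian Financial: (1 + 0.0714/4)^4 − 1 = 7.333%
Vantage Capital: (1 + 0.0664/365)^365 − 1 = 6.865%
Cobalt Savings: (1 + 0.0631/52)^52 − 1 = 6.509%
Vantage Mutual: (1 + 0.0604/2)^2 − 1 = 6.131%
The highest effective annual rate is Meridian Financial at 7.333%.

Meridian Financial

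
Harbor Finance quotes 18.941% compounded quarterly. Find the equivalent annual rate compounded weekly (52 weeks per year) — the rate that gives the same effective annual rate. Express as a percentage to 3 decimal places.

18.539%

EAR = (1 + 0.18941/4)^4 − 1 = 0.203293.
Solve (1 + r/52)^52 = 1.203293: r/52 = 1.203293^(1/52) − 1 = 0.003565, so r = 0.185392 = 18.539%.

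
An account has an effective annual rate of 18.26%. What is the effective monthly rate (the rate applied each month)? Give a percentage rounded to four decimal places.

1.4074%

The per-month rate i satisfies (1 + i)^12 = 1 + 0.1826.
i = 1.1826^(1/12) − 1 = 0.0140744 = 1.4074%.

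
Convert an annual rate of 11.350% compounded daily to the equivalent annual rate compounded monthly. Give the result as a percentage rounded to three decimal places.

11.402%

EAR = (1 + 0.11350/365)^365 − 1 = 0.120172.
Solve (1 + r/12)^12 = 1.120172: r/12 = 1.120172^(1/12) − 1 = 0.009502, so r = 0.114021 = 11.402%.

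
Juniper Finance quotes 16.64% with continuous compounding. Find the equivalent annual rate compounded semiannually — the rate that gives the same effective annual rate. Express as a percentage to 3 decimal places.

17.352%

EAR under continuous compounding: e^0.1664 − 1 = 0.181045.
Solve (1 + r/2)^2 = 1.181045: r/2 = 1.181045^(1/2) − 1 = 0.086759, so r = 0.173518 = 17.352%.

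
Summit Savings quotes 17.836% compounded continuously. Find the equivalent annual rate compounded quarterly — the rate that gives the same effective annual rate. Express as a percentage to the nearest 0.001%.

18.240%

EAR under continuous compounding: e^0.17836 − 1 = 0.195256.
Solve (1 + r/4)^4 = 1.195256: r/4 = 1.195256^(1/4) − 1 = 0.045599, so r = 0.182396 = 18.240%.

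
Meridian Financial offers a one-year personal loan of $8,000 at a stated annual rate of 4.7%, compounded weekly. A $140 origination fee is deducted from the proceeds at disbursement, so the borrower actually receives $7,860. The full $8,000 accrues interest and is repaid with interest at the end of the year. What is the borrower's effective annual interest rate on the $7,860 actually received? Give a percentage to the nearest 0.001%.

6.677%

Amount owed after one year: 8,000 × (1 + 0.047/52)^52 = 8,000 × 1.048100 = $8,384.80.
Effective rate on net proceeds: 8,384.80 / 7,860 − 1 = 0.066768 = 6.677%.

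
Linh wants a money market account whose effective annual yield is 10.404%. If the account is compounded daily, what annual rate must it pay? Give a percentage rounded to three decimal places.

(1 + r/365)^365 − 1 = 0.10404, so 1 + r/365 = 1.10404^(1/365).
r/365 = 0.000271, so r = 0.098990 = 9.899%.

9.899%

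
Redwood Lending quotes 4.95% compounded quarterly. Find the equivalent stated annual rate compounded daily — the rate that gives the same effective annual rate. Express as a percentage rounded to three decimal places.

4.920%

EAR = (1 + 0.0495/4)^4 − 1 = 0.050426.
Solve (1 + r/365)^365 = 1.050426: r/365 = 1.050426^(1/365) − 1 = 0.000135, so r = 0.049200 = 4.920%.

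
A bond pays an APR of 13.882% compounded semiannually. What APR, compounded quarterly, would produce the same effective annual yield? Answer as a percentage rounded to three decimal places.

13.649%

EAR = (1 + 0.13882/2)^2 − 1 = 0.143638.
Solve (1 + r/4)^4 = 1.143638: r/4 = 1.143638^(1/4) − 1 = 0.034123, so r = 0.136491 = 13.649%.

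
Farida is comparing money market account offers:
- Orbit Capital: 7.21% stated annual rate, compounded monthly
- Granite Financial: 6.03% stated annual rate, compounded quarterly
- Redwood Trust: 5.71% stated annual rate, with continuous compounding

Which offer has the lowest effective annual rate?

Orbit Capital: (1 + 0.0721/12)^12 − 1 = 7.453%
Granite Financial: (1 + 0.0603/4)^4 − 1 = 6.168%
Redwood Trust: e^0.0571 − 1 = 5.876%
The lowest effective annual rate is Redwood Trust at 5.876%.

Redwood Trust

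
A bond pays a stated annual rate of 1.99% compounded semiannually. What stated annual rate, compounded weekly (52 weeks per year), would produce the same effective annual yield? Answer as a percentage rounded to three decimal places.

EAR = (1 + 0.0199/2)^2 − 1 = 0.019999.
Solve (1 + r/52)^52 = 1.019999: r/52 = 1.019999^(1/52) − 1 = 0.000381, so r = 0.019805 = 1.981%.

1.981%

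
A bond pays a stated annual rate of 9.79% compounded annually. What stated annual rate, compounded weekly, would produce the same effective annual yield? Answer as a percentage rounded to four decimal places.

9.3483%

Compounded annually, EAR = nominal = 0.097900.
Solve (1 + r/52)^52 = 1.097900: r/52 = 1.097900^(1/52) − 1 = 0.001798, so r = 0.093483 = 9.3483%.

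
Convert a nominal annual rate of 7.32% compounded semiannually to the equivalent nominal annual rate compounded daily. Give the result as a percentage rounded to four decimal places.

7.1899%

EAR = (1 + 0.0732/2)^2 − 1 = 0.074540.
Solve (1 + r/365)^365 = 1.074540: r/365 = 1.074540^(1/365) − 1 = 0.000197, so r = 0.071899 = 7.1899%.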